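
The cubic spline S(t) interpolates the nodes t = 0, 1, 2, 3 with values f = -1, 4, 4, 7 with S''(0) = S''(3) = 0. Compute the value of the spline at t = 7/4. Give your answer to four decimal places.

3.9875

Write M_i for S''(x_i). With h_i = 1, 1, 1 and divided differences Δ_i = 5, 0, 3, the continuity of S' gives the tridiagonal system
  1·M_0 + 4·M_1 + 1·M_2 = 6(Δ_1 - Δ_0) = -30
  1·M_1 + 4·M_2 + 1·M_3 = 6(Δ_2 - Δ_1) = 18
Natural end conditions: M_0 = M_3 = 0.
Solving the tridiagonal system: M_0 = 0, M_1 = -46/5, M_2 = 34/5, M_3 = 0.
On [1, 2], S(t) = 4 + 29/15·(t - 1) - 23/5·(t - 1)² + 8/3·(t - 1)³.
With (t - 1) = 3/4: S(7/4) = 319/80.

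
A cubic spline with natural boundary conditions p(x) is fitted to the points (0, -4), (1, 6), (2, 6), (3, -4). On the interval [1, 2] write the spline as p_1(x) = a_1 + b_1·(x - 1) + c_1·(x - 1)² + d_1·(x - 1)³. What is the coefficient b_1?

Write M_i for p''(x_i). With h_i = 1, 1, 1 and divided differences Δ_i = 10, 0, -10, the continuity of p' gives the tridiagonal system
  1·M_0 + 4·M_1 + 1·M_2 = 6(Δ_1 - Δ_0) = -60
  1·M_1 + 4·M_2 + 1·M_3 = 6(Δ_2 - Δ_1) = -60
Natural end conditions: M_0 = M_3 = 0.
Forward elimination and back-substitution give M_0 = 0, M_1 = -12, M_2 = -12, M_3 = 0.
On [1, 2], with p_1(x) = a_1 + b_1·(x - 1) + c_1·(x - 1)² + d_1·(x - 1)³: c_1 = M_1/2 = -6, d_1 = (M_2 - M_1)/(6h_1) = 0, b_1 = Δ_1 - h_1(2M_1 + M_2)/6 = 6.

6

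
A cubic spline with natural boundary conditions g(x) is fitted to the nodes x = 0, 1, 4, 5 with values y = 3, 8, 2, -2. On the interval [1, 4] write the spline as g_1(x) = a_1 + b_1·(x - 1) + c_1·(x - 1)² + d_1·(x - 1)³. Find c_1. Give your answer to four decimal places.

Put σ_i = g'' at the i-th knot. Here h = (1, 3, 1) and Δ = (5, -2, -4), so the interior equations h_(i-1)·σ_(i-1) + 2(h_(i-1)+h_i)·σ_i + h_i·σ_(i+1) = 6(Δ_i − Δ_(i-1)) read
  1·σ_0 + 8·σ_1 + 3·σ_2 = 6(Δ_1 - Δ_0) = -42
  3·σ_1 + 8·σ_2 + 1·σ_3 = 6(Δ_2 - Δ_1) = -12
Natural end conditions: σ_0 = σ_3 = 0.
Hence σ_0 = 0, σ_1 = -60/11, σ_2 = 6/11, σ_3 = 0.
On [1, 4], with g_1(x) = a_1 + b_1·(x - 1) + c_1·(x - 1)² + d_1·(x - 1)³: c_1 = σ_1/2 = -30/11, d_1 = (σ_2 - σ_1)/(6h_1) = 1/3, b_1 = Δ_1 - h_1(2σ_1 + σ_2)/6 = 35/11.

-2.7273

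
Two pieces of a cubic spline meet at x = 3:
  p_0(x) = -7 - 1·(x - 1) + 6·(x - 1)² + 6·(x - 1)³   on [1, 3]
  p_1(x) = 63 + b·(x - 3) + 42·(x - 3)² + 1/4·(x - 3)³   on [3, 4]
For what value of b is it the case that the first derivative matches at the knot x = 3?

p_0'(x) = -1 + 12·(x - 1) + 18·(x - 1)², so p_0'(3) = 95. On the right, p_1'(3) = b, so b = 95.

95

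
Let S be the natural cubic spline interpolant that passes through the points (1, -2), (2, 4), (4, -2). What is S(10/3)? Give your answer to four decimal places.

Write m_i for S''(x_i). With h_i = 1, 2 and divided differences Δ_i = 6, -3, the continuity of S' gives the tridiagonal system
  1·m_0 + 6·m_1 + 2·m_2 = 6(Δ_1 - Δ_0) = -54
Natural end conditions: m_0 = m_2 = 0.
Hence m_0 = 0, m_1 = -9, m_2 = 0.
On [2, 4], S(t) = 4 + 3·(t - 2) - 9/2·(t - 2)² + 3/4·(t - 2)³.
With (t - 2) = 4/3: S(10/3) = 16/9.

1.7778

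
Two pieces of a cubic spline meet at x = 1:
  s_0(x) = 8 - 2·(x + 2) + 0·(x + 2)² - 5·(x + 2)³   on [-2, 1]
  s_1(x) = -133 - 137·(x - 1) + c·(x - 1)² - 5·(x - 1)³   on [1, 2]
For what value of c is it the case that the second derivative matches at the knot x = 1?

-45

s_0''(x) = 0 - 30·(x + 2), so s_0''(1) = -90. On the right, s_1''(1) = 2c, so c = -45.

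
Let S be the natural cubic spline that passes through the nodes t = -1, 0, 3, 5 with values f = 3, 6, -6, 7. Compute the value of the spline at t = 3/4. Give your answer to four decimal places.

Put M_i = S'' at the i-th knot. Here h = (1, 3, 2) and Δ = (3, -4, 13/2), so the interior equations h_(i-1)·M_(i-1) + 2(h_(i-1)+h_i)·M_i + h_i·M_(i+1) = 6(Δ_i − Δ_(i-1)) read
  1·M_0 + 8·M_1 + 3·M_2 = 6(Δ_1 - Δ_0) = -42
  3·M_1 + 10·M_2 + 2·M_3 = 6(Δ_2 - Δ_1) = 63
Natural end conditions: M_0 = M_3 = 0.
Solving: M_0 = 0, M_1 = -609/71, M_2 = 630/71, M_3 = 0.
On [0, 3], S(t) = 6 + 10/71·t - 609/142·t² + 413/426·t³.
With t = 3/4: S(3/4) = 37281/9088.

4.1022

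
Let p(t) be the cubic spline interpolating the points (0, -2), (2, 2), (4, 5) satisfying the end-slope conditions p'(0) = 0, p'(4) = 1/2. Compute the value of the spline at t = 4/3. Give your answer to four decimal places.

0.2222

Let M_i = p''(x_i). Step sizes h_i = 2, 2; slopes of the chords Δ_i = (y_(i+1) - y_i)/h_i = 2, 3/2.
  2·M_0 + 8·M_1 + 2·M_2 = 6(Δ_1 - Δ_0) = -3
Clamped end conditions give two more equations: 2h_0·M_0 + h_0·M_1 = 6(Δ_0 - p'(0)) = 12 and h_1·M_1 + 2h_1·M_2 = 6(p'(4) - Δ_1) = -6.
Forward elimination and back-substitution give M_0 = 7/2, M_1 = -1, M_2 = -1.
On [0, 2], p(t) = -2 + 0·t + 7/4·t² - 3/8·t³.
With t = 4/3: p(4/3) = 2/9.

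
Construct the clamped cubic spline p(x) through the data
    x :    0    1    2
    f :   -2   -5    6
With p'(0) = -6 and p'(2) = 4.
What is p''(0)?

Put M_i = p'' at the i-th knot. Here h = (1, 1) and Δ = (-3, 11), so the interior equations h_(i-1)·M_(i-1) + 2(h_(i-1)+h_i)·M_i + h_i·M_(i+1) = 6(Δ_i − Δ_(i-1)) read
  1·M_0 + 4·M_1 + 1·M_2 = 6(Δ_1 - Δ_0) = 84
Clamped end conditions give two more equations: 2h_0·M_0 + h_0·M_1 = 6(Δ_0 - p'(0)) = 18 and h_1·M_1 + 2h_1·M_2 = 6(p'(2) - Δ_1) = -42.
Solving: M_0 = -7, M_1 = 32, M_2 = -37.

-7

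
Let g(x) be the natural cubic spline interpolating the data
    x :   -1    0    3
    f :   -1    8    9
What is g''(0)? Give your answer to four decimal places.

Write m_i for g''(x_i). With h_i = 1, 3 and divided differences Δ_i = 9, 1/3, the continuity of g' gives the tridiagonal system
  1·m_0 + 8·m_1 + 3·m_2 = 6(Δ_1 - Δ_0) = -52
Natural end conditions: m_0 = m_2 = 0.
Forward elimination and back-substitution give m_0 = 0, m_1 = -13/2, m_2 = 0.

-6.5000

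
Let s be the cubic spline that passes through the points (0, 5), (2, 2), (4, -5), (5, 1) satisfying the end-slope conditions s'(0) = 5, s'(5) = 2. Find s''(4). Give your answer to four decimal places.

Let M_i = s''(x_i). Step sizes h_i = 2, 2, 1; slopes of the chords Δ_i = (y_(i+1) - y_i)/h_i = -3/2, -7/2, 6.
  2·M_0 + 8·M_1 + 2·M_2 = 6(Δ_1 - Δ_0) = -12
  2·M_1 + 6·M_2 + 1·M_3 = 6(Δ_2 - Δ_1) = 57
Clamped end conditions give two more equations: 2h_0·M_0 + h_0·M_1 = 6(Δ_0 - s'(0)) = -39 and h_2·M_2 + 2h_2·M_3 = 6(s'(5) - Δ_2) = -24.
Solving: M_0 = -192/23, M_1 = -129/46, M_2 = 312/23, M_3 = -432/23.

13.5652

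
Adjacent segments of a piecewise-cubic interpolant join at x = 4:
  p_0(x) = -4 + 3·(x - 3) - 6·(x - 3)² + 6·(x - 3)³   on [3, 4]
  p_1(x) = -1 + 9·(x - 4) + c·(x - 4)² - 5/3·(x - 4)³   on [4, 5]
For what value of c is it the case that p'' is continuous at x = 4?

p_0''(x) = -12 + 36·(x - 3), so p_0''(4) = 24. On the right, p_1''(4) = 2c, so c = 12.

12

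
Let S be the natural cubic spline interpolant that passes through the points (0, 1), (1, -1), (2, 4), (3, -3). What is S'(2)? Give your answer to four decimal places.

With σ_i denoting the second derivative at x_i, h_i = 1, 1, 1, and Δ_i = (y_(i+1) − y_i)/h_i = -2, 5, -7:
  1·σ_0 + 4·σ_1 + 1·σ_2 = 6(Δ_1 - Δ_0) = 42
  1·σ_1 + 4·σ_2 + 1·σ_3 = 6(Δ_2 - Δ_1) = -72
Natural end conditions: σ_0 = σ_3 = 0.
Solving the tridiagonal system: σ_0 = 0, σ_1 = 16, σ_2 = -22, σ_3 = 0.
On [2, 3], S'(t) = b_2 + 2c_2·(t - 2) + 3d_2·(t - 2)² with b_2 = Δ_2 - h_2(2σ_2 + σ_3)/6 = 1/3, c_2 = σ_2/2 = -11, d_2 = (σ_3 - σ_2)/(6h_2) = 11/3. So S'(2) = 1/3.

0.3333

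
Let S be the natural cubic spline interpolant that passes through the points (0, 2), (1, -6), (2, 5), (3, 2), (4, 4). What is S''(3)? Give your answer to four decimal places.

Write M_i for S''(x_i). With h_i = 1, 1, 1, 1 and divided differences Δ_i = -8, 11, -3, 2, the continuity of S' gives the tridiagonal system
  1·M_0 + 4·M_1 + 1·M_2 = 6(Δ_1 - Δ_0) = 114
  1·M_1 + 4·M_2 + 1·M_3 = 6(Δ_2 - Δ_1) = -84
  1·M_2 + 4·M_3 + 1·M_4 = 6(Δ_3 - Δ_2) = 30
Natural end conditions: M_0 = M_4 = 0.
Solving: M_0 = 0, M_1 = 519/14, M_2 = -240/7, M_3 = 225/14, M_4 = 0.

16.0714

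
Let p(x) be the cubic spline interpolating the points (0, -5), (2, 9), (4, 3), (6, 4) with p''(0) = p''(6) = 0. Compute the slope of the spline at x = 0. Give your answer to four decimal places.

9.9000

Write M_i for p''(x_i). With h_i = 2, 2, 2 and divided differences Δ_i = 7, -3, 1/2, the continuity of p' gives the tridiagonal system
  2·M_0 + 8·M_1 + 2·M_2 = 6(Δ_1 - Δ_0) = -60
  2·M_1 + 8·M_2 + 2·M_3 = 6(Δ_2 - Δ_1) = 21
Natural end conditions: M_0 = M_3 = 0.
Solving the tridiagonal system: M_0 = 0, M_1 = -87/10, M_2 = 24/5, M_3 = 0.
On [0, 2], p'(x) = b_0 + 2c_0·x + 3d_0·x² with b_0 = Δ_0 - h_0(2M_0 + M_1)/6 = 99/10, c_0 = M_0/2 = 0, d_0 = (M_1 - M_0)/(6h_0) = -29/40. So p'(0) = 99/10.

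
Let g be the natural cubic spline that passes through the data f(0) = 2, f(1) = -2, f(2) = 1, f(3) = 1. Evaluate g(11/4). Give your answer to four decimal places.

Write m_i for g''(x_i). With h_i = 1, 1, 1 and divided differences Δ_i = -4, 3, 0, the continuity of g' gives the tridiagonal system
  1·m_0 + 4·m_1 + 1·m_2 = 6(Δ_1 - Δ_0) = 42
  1·m_1 + 4·m_2 + 1·m_3 = 6(Δ_2 - Δ_1) = -18
Natural end conditions: m_0 = m_3 = 0.
Forward elimination and back-substitution give m_0 = 0, m_1 = 62/5, m_2 = -38/5, m_3 = 0.
On [2, 3], g(x) = 1 + 38/15·(x - 2) - 19/5·(x - 2)² + 19/15·(x - 2)³.
With (x - 2) = 3/4: g(11/4) = 83/64.

1.2969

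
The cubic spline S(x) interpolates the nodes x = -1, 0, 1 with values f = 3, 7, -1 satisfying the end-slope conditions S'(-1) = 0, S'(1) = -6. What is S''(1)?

21

With σ_i denoting the second derivative at x_i, h_i = 1, 1, and Δ_i = (y_(i+1) − y_i)/h_i = 4, -8:
  1·σ_0 + 4·σ_1 + 1·σ_2 = 6(Δ_1 - Δ_0) = -72
Clamped end conditions give two more equations: 2h_0·σ_0 + h_0·σ_1 = 6(Δ_0 - S'(-1)) = 24 and h_1·σ_1 + 2h_1·σ_2 = 6(S'(1) - Δ_1) = 12.
Forward elimination and back-substitution give σ_0 = 27, σ_1 = -30, σ_2 = 21.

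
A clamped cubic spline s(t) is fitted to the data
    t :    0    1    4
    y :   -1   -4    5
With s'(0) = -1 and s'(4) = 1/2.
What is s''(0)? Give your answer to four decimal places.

Let M_i = s''(x_i). Step sizes h_i = 1, 3; slopes of the chords Δ_i = (y_(i+1) - y_i)/h_i = -3, 3.
  1·M_0 + 8·M_1 + 3·M_2 = 6(Δ_1 - Δ_0) = 36
Clamped end conditions give two more equations: 2h_0·M_0 + h_0·M_1 = 6(Δ_0 - s'(0)) = -12 and h_1·M_1 + 2h_1·M_2 = 6(s'(4) - Δ_1) = -15.
Solving: M_0 = -81/8, M_1 = 33/4, M_2 = -53/8.

-10.1250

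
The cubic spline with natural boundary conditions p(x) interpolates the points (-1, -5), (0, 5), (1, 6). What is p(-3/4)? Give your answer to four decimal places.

With σ_i denoting the second derivative at x_i, h_i = 1, 1, and Δ_i = (y_(i+1) − y_i)/h_i = 10, 1:
  1·σ_0 + 4·σ_1 + 1·σ_2 = 6(Δ_1 - Δ_0) = -54
Natural end conditions: σ_0 = σ_2 = 0.
Forward elimination and back-substitution give σ_0 = 0, σ_1 = -27/2, σ_2 = 0.
On [-1, 0], p(x) = -5 + 49/4·(x + 1) + 0·(x + 1)² - 9/4·(x + 1)³.
With (x + 1) = 1/4: p(-3/4) = -505/256.

-1.9727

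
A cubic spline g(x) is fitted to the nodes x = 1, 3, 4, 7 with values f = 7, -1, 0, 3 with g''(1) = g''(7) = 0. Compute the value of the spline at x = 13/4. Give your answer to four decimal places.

-1.0043

Let M_i = g''(x_i). Step sizes h_i = 2, 1, 3; slopes of the chords Δ_i = (y_(i+1) - y_i)/h_i = -4, 1, 1.
  2·M_0 + 6·M_1 + 1·M_2 = 6(Δ_1 - Δ_0) = 30
  1·M_1 + 8·M_2 + 3·M_3 = 6(Δ_2 - Δ_1) = 0
Natural end conditions: M_0 = M_3 = 0.
Forward elimination and back-substitution give M_0 = 0, M_1 = 240/47, M_2 = -30/47, M_3 = 0.
On [3, 4], g(x) = -1 - 28/47·(x - 3) + 120/47·(x - 3)² - 45/47·(x - 3)³.
With (x - 3) = 1/4: g(13/4) = -3021/3008.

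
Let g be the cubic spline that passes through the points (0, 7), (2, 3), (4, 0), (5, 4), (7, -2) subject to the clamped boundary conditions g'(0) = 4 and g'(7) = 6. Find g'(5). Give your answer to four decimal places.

Let σ_i = g''(x_i). Step sizes h_i = 2, 2, 1, 2; slopes of the chords Δ_i = (y_(i+1) - y_i)/h_i = -2, -3/2, 4, -3.
  2·σ_0 + 8·σ_1 + 2·σ_2 = 6(Δ_1 - Δ_0) = 3
  2·σ_1 + 6·σ_2 + 1·σ_3 = 6(Δ_2 - Δ_1) = 33
  1·σ_2 + 6·σ_3 + 2·σ_4 = 6(Δ_3 - Δ_2) = -42
Clamped end conditions give two more equations: 2h_0·σ_0 + h_0·σ_1 = 6(Δ_0 - g'(0)) = -36 and h_3·σ_3 + 2h_3·σ_4 = 6(g'(7) - Δ_3) = 54.
Solving the tridiagonal system: σ_0 = -1145/122, σ_1 = 47/61, σ_2 = 476/61, σ_3 = -937/61, σ_4 = 1292/61.
On [5, 7], g'(x) = b_3 + 2c_3·(x - 5) + 3d_3·(x - 5)² with b_3 = Δ_3 - h_3(2σ_3 + σ_4)/6 = 11/61, c_3 = σ_3/2 = -937/122, d_3 = (σ_4 - σ_3)/(6h_3) = 743/244. So g'(5) = 11/61.

0.1803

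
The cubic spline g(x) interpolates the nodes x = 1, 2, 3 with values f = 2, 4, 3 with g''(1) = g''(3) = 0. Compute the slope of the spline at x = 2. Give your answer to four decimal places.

0.5000

Write m_i for g''(x_i). With h_i = 1, 1 and divided differences Δ_i = 2, -1, the continuity of g' gives the tridiagonal system
  1·m_0 + 4·m_1 + 1·m_2 = 6(Δ_1 - Δ_0) = -18
Natural end conditions: m_0 = m_2 = 0.
Solving the tridiagonal system: m_0 = 0, m_1 = -9/2, m_2 = 0.
On [2, 3], g'(x) = b_1 + 2c_1·(x - 2) + 3d_1·(x - 2)² with b_1 = Δ_1 - h_1(2m_1 + m_2)/6 = 1/2, c_1 = m_1/2 = -9/4, d_1 = (m_2 - m_1)/(6h_1) = 3/4. So g'(2) = 1/2.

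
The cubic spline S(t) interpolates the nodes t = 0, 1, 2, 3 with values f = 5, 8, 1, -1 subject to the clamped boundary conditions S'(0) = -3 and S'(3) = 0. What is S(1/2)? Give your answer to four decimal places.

6.2000

Let M_i = S''(x_i). Step sizes h_i = 1, 1, 1; slopes of the chords Δ_i = (y_(i+1) - y_i)/h_i = 3, -7, -2.
  1·M_0 + 4·M_1 + 1·M_2 = 6(Δ_1 - Δ_0) = -60
  1·M_1 + 4·M_2 + 1·M_3 = 6(Δ_2 - Δ_1) = 30
Clamped end conditions give two more equations: 2h_0·M_0 + h_0·M_1 = 6(Δ_0 - S'(0)) = 36 and h_2·M_2 + 2h_2·M_3 = 6(S'(3) - Δ_2) = 12.
Solving the tridiagonal system: M_0 = 156/5, M_1 = -132/5, M_2 = 72/5, M_3 = -6/5.
On [0, 1], S(t) = 5 - 3·t + 78/5·t² - 48/5·t³.
With t = 1/2: S(1/2) = 31/5.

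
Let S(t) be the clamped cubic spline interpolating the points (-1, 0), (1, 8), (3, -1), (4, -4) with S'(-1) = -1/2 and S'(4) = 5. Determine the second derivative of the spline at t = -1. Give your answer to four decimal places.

11.4565

Put M_i = S'' at the i-th knot. Here h = (2, 2, 1) and Δ = (4, -9/2, -3), so the interior equations h_(i-1)·M_(i-1) + 2(h_(i-1)+h_i)·M_i + h_i·M_(i+1) = 6(Δ_i − Δ_(i-1)) read
  2·M_0 + 8·M_1 + 2·M_2 = 6(Δ_1 - Δ_0) = -51
  2·M_1 + 6·M_2 + 1·M_3 = 6(Δ_2 - Δ_1) = 9
Clamped end conditions give two more equations: 2h_0·M_0 + h_0·M_1 = 6(Δ_0 - S'(-1)) = 27 and h_2·M_2 + 2h_2·M_3 = 6(S'(4) - Δ_2) = 48.
Solving the tridiagonal system: M_0 = 527/46, M_1 = -433/46, M_2 = 16/23, M_3 = 544/23.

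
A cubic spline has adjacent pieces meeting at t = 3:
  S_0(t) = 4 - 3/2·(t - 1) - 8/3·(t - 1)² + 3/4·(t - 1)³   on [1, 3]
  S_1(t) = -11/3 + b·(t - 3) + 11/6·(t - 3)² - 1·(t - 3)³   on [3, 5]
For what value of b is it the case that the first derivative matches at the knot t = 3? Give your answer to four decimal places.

-3.1667

S_0'(t) = -3/2 - 16/3·(t - 1) + 9/4·(t - 1)², so S_0'(3) = -19/6. On the right, S_1'(3) = b, so b = -19/6.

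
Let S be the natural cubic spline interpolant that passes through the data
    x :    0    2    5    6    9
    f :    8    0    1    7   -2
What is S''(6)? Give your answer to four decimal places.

-7.3405

Write M_i for S''(x_i). With h_i = 2, 3, 1, 3 and divided differences Δ_i = -4, 1/3, 6, -3, the continuity of S' gives the tridiagonal system
  2·M_0 + 10·M_1 + 3·M_2 = 6(Δ_1 - Δ_0) = 26
  3·M_1 + 8·M_2 + 1·M_3 = 6(Δ_2 - Δ_1) = 34
  1·M_2 + 8·M_3 + 3·M_4 = 6(Δ_3 - Δ_2) = -54
Natural end conditions: M_0 = M_4 = 0.
Solving: M_0 = 0, M_1 = 110/93, M_2 = 1318/279, M_3 = -2048/279, M_4 = 0.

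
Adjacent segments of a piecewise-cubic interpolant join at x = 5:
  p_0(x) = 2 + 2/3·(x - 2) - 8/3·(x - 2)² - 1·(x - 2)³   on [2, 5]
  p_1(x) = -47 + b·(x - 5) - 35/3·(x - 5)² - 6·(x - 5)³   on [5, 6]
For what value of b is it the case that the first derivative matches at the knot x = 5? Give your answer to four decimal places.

p_0'(x) = 2/3 - 16/3·(x - 2) - 3·(x - 2)², so p_0'(5) = -127/3. On the right, p_1'(5) = b, so b = -127/3.

-42.3333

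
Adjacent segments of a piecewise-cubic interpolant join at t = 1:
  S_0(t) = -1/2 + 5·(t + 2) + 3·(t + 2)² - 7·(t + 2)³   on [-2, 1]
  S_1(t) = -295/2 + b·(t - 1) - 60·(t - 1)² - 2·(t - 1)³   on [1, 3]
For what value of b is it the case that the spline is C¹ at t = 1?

S_0'(t) = 5 + 6·(t + 2) - 21·(t + 2)², so S_0'(1) = -166. On the right, S_1'(1) = b, so b = -166.

-166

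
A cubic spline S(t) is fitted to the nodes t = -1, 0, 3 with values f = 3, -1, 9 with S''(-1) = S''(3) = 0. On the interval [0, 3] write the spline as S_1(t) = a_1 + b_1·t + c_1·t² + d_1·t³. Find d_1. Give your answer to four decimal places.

Let M_i = S''(x_i). Step sizes h_i = 1, 3; slopes of the chords Δ_i = (y_(i+1) - y_i)/h_i = -4, 10/3.
  1·M_0 + 8·M_1 + 3·M_2 = 6(Δ_1 - Δ_0) = 44
Natural end conditions: M_0 = M_2 = 0.
Forward elimination and back-substitution give M_0 = 0, M_1 = 11/2, M_2 = 0.
On [0, 3], with S_1(t) = a_1 + b_1·t + c_1·t² + d_1·t³: c_1 = M_1/2 = 11/4, d_1 = (M_2 - M_1)/(6h_1) = -11/36, b_1 = Δ_1 - h_1(2M_1 + M_2)/6 = -13/6.

-0.3056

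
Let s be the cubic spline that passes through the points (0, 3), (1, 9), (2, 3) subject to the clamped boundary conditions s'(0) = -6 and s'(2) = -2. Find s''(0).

Let m_i = s''(x_i). Step sizes h_i = 1, 1; slopes of the chords Δ_i = (y_(i+1) - y_i)/h_i = 6, -6.
  1·m_0 + 4·m_1 + 1·m_2 = 6(Δ_1 - Δ_0) = -72
Clamped end conditions give two more equations: 2h_0·m_0 + h_0·m_1 = 6(Δ_0 - s'(0)) = 72 and h_1·m_1 + 2h_1·m_2 = 6(s'(2) - Δ_1) = 24.
Hence m_0 = 56, m_1 = -40, m_2 = 32.

56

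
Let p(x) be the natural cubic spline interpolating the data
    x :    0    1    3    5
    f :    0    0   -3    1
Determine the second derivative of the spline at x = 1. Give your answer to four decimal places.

-2.5909

Let σ_i = p''(x_i). Step sizes h_i = 1, 2, 2; slopes of the chords Δ_i = (y_(i+1) - y_i)/h_i = 0, -3/2, 2.
  1·σ_0 + 6·σ_1 + 2·σ_2 = 6(Δ_1 - Δ_0) = -9
  2·σ_1 + 8·σ_2 + 2·σ_3 = 6(Δ_2 - Δ_1) = 21
Natural end conditions: σ_0 = σ_3 = 0.
Solving: σ_0 = 0, σ_1 = -57/22, σ_2 = 36/11, σ_3 = 0.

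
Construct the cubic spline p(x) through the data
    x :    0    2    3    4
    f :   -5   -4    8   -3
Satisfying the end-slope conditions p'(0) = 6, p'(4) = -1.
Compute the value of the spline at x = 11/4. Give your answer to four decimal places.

Put σ_i = p'' at the i-th knot. Here h = (2, 1, 1) and Δ = (1/2, 12, -11), so the interior equations h_(i-1)·σ_(i-1) + 2(h_(i-1)+h_i)·σ_i + h_i·σ_(i+1) = 6(Δ_i − Δ_(i-1)) read
  2·σ_0 + 6·σ_1 + 1·σ_2 = 6(Δ_1 - Δ_0) = 69
  1·σ_1 + 4·σ_2 + 1·σ_3 = 6(Δ_2 - Δ_1) = -138
Clamped end conditions give two more equations: 2h_0·σ_0 + h_0·σ_1 = 6(Δ_0 - p'(0)) = -33 and h_2·σ_2 + 2h_2·σ_3 = 6(p'(4) - Δ_2) = 60.
Solving: σ_0 = -493/22, σ_1 = 623/22, σ_2 = -617/11, σ_3 = 1277/22.
On [2, 3], p(x) = -4 + 131/11·(x - 2) + 623/44·(x - 2)² - 619/44·(x - 2)³.
With (x - 2) = 3/4: p(11/4) = 19603/2816.

6.9613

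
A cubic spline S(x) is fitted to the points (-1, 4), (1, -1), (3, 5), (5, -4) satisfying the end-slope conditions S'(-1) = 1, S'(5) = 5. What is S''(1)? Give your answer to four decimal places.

With M_i denoting the second derivative at x_i, h_i = 2, 2, 2, and Δ_i = (y_(i+1) − y_i)/h_i = -5/2, 3, -9/2:
  2·M_0 + 8·M_1 + 2·M_2 = 6(Δ_1 - Δ_0) = 33
  2·M_1 + 8·M_2 + 2·M_3 = 6(Δ_2 - Δ_1) = -45
Clamped end conditions give two more equations: 2h_0·M_0 + h_0·M_1 = 6(Δ_0 - S'(-1)) = -21 and h_2·M_2 + 2h_2·M_3 = 6(S'(5) - Δ_2) = 57.
Solving: M_0 = -154/15, M_1 = 301/30, M_2 = -401/30, M_3 = 314/15.

10.0333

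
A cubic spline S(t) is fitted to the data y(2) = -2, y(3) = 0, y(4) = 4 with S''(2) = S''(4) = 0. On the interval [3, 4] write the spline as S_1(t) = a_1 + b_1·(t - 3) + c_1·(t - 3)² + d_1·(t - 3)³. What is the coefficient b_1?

Put M_i = S'' at the i-th knot. Here h = (1, 1) and Δ = (2, 4), so the interior equations h_(i-1)·M_(i-1) + 2(h_(i-1)+h_i)·M_i + h_i·M_(i+1) = 6(Δ_i − Δ_(i-1)) read
  1·M_0 + 4·M_1 + 1·M_2 = 6(Δ_1 - Δ_0) = 12
Natural end conditions: M_0 = M_2 = 0.
Forward elimination and back-substitution give M_0 = 0, M_1 = 3, M_2 = 0.
On [3, 4], with S_1(t) = a_1 + b_1·(t - 3) + c_1·(t - 3)² + d_1·(t - 3)³: c_1 = M_1/2 = 3/2, d_1 = (M_2 - M_1)/(6h_1) = -1/2, b_1 = Δ_1 - h_1(2M_1 + M_2)/6 = 3.

3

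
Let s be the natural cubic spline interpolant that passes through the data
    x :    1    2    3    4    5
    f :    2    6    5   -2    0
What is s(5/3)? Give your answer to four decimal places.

Write m_i for s''(x_i). With h_i = 1, 1, 1, 1 and divided differences Δ_i = 4, -1, -7, 2, the continuity of s' gives the tridiagonal system
  1·m_0 + 4·m_1 + 1·m_2 = 6(Δ_1 - Δ_0) = -30
  1·m_1 + 4·m_2 + 1·m_3 = 6(Δ_2 - Δ_1) = -36
  1·m_2 + 4·m_3 + 1·m_4 = 6(Δ_3 - Δ_2) = 54
Natural end conditions: m_0 = m_4 = 0.
Solving: m_0 = 0, m_1 = -9/2, m_2 = -12, m_3 = 33/2, m_4 = 0.
On [1, 2], s(x) = 2 + 19/4·(x - 1) + 0·(x - 1)² - 3/4·(x - 1)³.
With (x - 1) = 2/3: s(5/3) = 89/18.

4.9444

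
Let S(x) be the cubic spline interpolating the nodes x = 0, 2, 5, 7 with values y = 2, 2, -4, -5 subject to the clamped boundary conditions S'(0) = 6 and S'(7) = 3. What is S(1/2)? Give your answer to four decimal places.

3.9307

Put M_i = S'' at the i-th knot. Here h = (2, 3, 2) and Δ = (0, -2, -1/2), so the interior equations h_(i-1)·M_(i-1) + 2(h_(i-1)+h_i)·M_i + h_i·M_(i+1) = 6(Δ_i − Δ_(i-1)) read
  2·M_0 + 10·M_1 + 3·M_2 = 6(Δ_1 - Δ_0) = -12
  3·M_1 + 10·M_2 + 2·M_3 = 6(Δ_2 - Δ_1) = 9
Clamped end conditions give two more equations: 2h_0·M_0 + h_0·M_1 = 6(Δ_0 - S'(0)) = -36 and h_2·M_2 + 2h_2·M_3 = 6(S'(7) - Δ_2) = 21.
Forward elimination and back-substitution give M_0 = -301/32, M_1 = 13/16, M_2 = -7/16, M_3 = 175/32.
On [0, 2], S(x) = 2 + 6·x - 301/64·x² + 109/128·x³.
With x = 1/2: S(1/2) = 4025/1024.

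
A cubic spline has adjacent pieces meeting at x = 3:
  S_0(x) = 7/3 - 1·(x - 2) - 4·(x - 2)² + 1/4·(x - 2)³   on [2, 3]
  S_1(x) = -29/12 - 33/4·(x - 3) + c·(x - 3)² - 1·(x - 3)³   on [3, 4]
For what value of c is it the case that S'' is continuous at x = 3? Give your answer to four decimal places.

S_0''(x) = -8 + 3/2·(x - 2), so S_0''(3) = -13/2. On the right, S_1''(3) = 2c, so c = -13/4.

-3.2500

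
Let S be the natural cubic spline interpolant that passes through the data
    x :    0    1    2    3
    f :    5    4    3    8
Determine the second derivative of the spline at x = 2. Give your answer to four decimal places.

9.6000

Write m_i for S''(x_i). With h_i = 1, 1, 1 and divided differences Δ_i = -1, -1, 5, the continuity of S' gives the tridiagonal system
  1·m_0 + 4·m_1 + 1·m_2 = 6(Δ_1 - Δ_0) = 0
  1·m_1 + 4·m_2 + 1·m_3 = 6(Δ_2 - Δ_1) = 36
Natural end conditions: m_0 = m_3 = 0.
Hence m_0 = 0, m_1 = -12/5, m_2 = 48/5, m_3 = 0.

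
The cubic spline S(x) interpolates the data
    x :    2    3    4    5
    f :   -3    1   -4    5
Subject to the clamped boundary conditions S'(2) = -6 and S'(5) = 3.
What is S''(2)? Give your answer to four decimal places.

47.6000

Let m_i = S''(x_i). Step sizes h_i = 1, 1, 1; slopes of the chords Δ_i = (y_(i+1) - y_i)/h_i = 4, -5, 9.
  1·m_0 + 4·m_1 + 1·m_2 = 6(Δ_1 - Δ_0) = -54
  1·m_1 + 4·m_2 + 1·m_3 = 6(Δ_2 - Δ_1) = 84
Clamped end conditions give two more equations: 2h_0·m_0 + h_0·m_1 = 6(Δ_0 - S'(2)) = 60 and h_2·m_2 + 2h_2·m_3 = 6(S'(5) - Δ_2) = -36.
Hence m_0 = 238/5, m_1 = -176/5, m_2 = 196/5, m_3 = -188/5.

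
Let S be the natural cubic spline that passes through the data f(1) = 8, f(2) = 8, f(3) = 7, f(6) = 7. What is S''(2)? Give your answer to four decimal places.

-1.7419

Write m_i for S''(x_i). With h_i = 1, 1, 3 and divided differences Δ_i = 0, -1, 0, the continuity of S' gives the tridiagonal system
  1·m_0 + 4·m_1 + 1·m_2 = 6(Δ_1 - Δ_0) = -6
  1·m_1 + 8·m_2 + 3·m_3 = 6(Δ_2 - Δ_1) = 6
Natural end conditions: m_0 = m_3 = 0.
Solving the tridiagonal system: m_0 = 0, m_1 = -54/31, m_2 = 30/31, m_3 = 0.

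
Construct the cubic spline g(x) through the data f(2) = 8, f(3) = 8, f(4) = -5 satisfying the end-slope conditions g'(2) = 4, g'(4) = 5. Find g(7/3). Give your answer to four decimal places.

Put M_i = g'' at the i-th knot. Here h = (1, 1) and Δ = (0, -13), so the interior equations h_(i-1)·M_(i-1) + 2(h_(i-1)+h_i)·M_i + h_i·M_(i+1) = 6(Δ_i − Δ_(i-1)) read
  1·M_0 + 4·M_1 + 1·M_2 = 6(Δ_1 - Δ_0) = -78
Clamped end conditions give two more equations: 2h_0·M_0 + h_0·M_1 = 6(Δ_0 - g'(2)) = -24 and h_1·M_1 + 2h_1·M_2 = 6(g'(4) - Δ_1) = 108.
Solving: M_0 = 8, M_1 = -40, M_2 = 74.
On [2, 3], g(x) = 8 + 4·(x - 2) + 4·(x - 2)² - 8·(x - 2)³.
With (x - 2) = 1/3: g(7/3) = 256/27.

9.4815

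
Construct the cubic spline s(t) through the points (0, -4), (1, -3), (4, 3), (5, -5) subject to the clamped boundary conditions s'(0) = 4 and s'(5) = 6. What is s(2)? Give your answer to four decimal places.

Let m_i = s''(x_i). Step sizes h_i = 1, 3, 1; slopes of the chords Δ_i = (y_(i+1) - y_i)/h_i = 1, 2, -8.
  1·m_0 + 8·m_1 + 3·m_2 = 6(Δ_1 - Δ_0) = 6
  3·m_1 + 8·m_2 + 1·m_3 = 6(Δ_2 - Δ_1) = -60
Clamped end conditions give two more equations: 2h_0·m_0 + h_0·m_1 = 6(Δ_0 - s'(0)) = -18 and h_2·m_2 + 2h_2·m_3 = 6(s'(5) - Δ_2) = 84.
Solving the tridiagonal system: m_0 = -94/7, m_1 = 62/7, m_2 = -120/7, m_3 = 354/7.
On [1, 4], s(t) = -3 + 12/7·(t - 1) + 31/7·(t - 1)² - 13/9·(t - 1)³.
With (t - 1) = 1: s(2) = 107/63.

1.6984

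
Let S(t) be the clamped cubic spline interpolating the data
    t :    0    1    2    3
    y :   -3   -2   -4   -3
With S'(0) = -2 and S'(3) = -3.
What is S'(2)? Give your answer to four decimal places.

0.0667

Put M_i = S'' at the i-th knot. Here h = (1, 1, 1) and Δ = (1, -2, 1), so the interior equations h_(i-1)·M_(i-1) + 2(h_(i-1)+h_i)·M_i + h_i·M_(i+1) = 6(Δ_i − Δ_(i-1)) read
  1·M_0 + 4·M_1 + 1·M_2 = 6(Δ_1 - Δ_0) = -18
  1·M_1 + 4·M_2 + 1·M_3 = 6(Δ_2 - Δ_1) = 18
Clamped end conditions give two more equations: 2h_0·M_0 + h_0·M_1 = 6(Δ_0 - S'(0)) = 18 and h_2·M_2 + 2h_2·M_3 = 6(S'(3) - Δ_2) = -24.
Hence M_0 = 218/15, M_1 = -166/15, M_2 = 176/15, M_3 = -268/15.
On [2, 3], S'(t) = b_2 + 2c_2·(t - 2) + 3d_2·(t - 2)² with b_2 = Δ_2 - h_2(2M_2 + M_3)/6 = 1/15, c_2 = M_2/2 = 88/15, d_2 = (M_3 - M_2)/(6h_2) = -74/15. So S'(2) = 1/15.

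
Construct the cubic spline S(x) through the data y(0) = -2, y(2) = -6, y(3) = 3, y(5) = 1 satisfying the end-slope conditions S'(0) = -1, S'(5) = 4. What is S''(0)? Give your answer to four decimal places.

-10.2500

Let M_i = S''(x_i). Step sizes h_i = 2, 1, 2; slopes of the chords Δ_i = (y_(i+1) - y_i)/h_i = -2, 9, -1.
  2·M_0 + 6·M_1 + 1·M_2 = 6(Δ_1 - Δ_0) = 66
  1·M_1 + 6·M_2 + 2·M_3 = 6(Δ_2 - Δ_1) = -60
Clamped end conditions give two more equations: 2h_0·M_0 + h_0·M_1 = 6(Δ_0 - S'(0)) = -6 and h_2·M_2 + 2h_2·M_3 = 6(S'(5) - Δ_2) = 30.
Hence M_0 = -41/4, M_1 = 35/2, M_2 = -37/2, M_3 = 67/4.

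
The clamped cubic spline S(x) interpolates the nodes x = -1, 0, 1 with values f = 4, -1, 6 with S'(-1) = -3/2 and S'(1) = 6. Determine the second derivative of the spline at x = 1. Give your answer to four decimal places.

Write σ_i for S''(x_i). With h_i = 1, 1 and divided differences Δ_i = -5, 7, the continuity of S' gives the tridiagonal system
  1·σ_0 + 4·σ_1 + 1·σ_2 = 6(Δ_1 - Δ_0) = 72
Clamped end conditions give two more equations: 2h_0·σ_0 + h_0·σ_1 = 6(Δ_0 - S'(-1)) = -21 and h_1·σ_1 + 2h_1·σ_2 = 6(S'(1) - Δ_1) = -6.
Solving: σ_0 = -99/4, σ_1 = 57/2, σ_2 = -69/4.

-17.2500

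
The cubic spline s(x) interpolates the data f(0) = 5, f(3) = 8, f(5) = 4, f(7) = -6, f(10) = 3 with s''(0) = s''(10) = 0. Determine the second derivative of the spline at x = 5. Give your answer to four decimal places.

Put m_i = s'' at the i-th knot. Here h = (3, 2, 2, 3) and Δ = (1, -2, -5, 3), so the interior equations h_(i-1)·m_(i-1) + 2(h_(i-1)+h_i)·m_i + h_i·m_(i+1) = 6(Δ_i − Δ_(i-1)) read
  3·m_0 + 10·m_1 + 2·m_2 = 6(Δ_1 - Δ_0) = -18
  2·m_1 + 8·m_2 + 2·m_3 = 6(Δ_2 - Δ_1) = -18
  2·m_2 + 10·m_3 + 3·m_4 = 6(Δ_3 - Δ_2) = 48
Natural end conditions: m_0 = m_4 = 0.
Hence m_0 = 0, m_1 = -17/15, m_2 = -10/3, m_3 = 82/15, m_4 = 0.

-3.3333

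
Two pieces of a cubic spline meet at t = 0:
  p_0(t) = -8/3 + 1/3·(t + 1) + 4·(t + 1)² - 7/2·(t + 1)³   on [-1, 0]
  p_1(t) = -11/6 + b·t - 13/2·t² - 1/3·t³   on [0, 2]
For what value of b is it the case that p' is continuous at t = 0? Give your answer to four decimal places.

-2.1667

p_0'(t) = 1/3 + 8·(t + 1) - 21/2·(t + 1)², so p_0'(0) = -13/6. On the right, p_1'(0) = b, so b = -13/6.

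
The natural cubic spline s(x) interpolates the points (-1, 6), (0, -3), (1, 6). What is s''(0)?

27

Write M_i for s''(x_i). With h_i = 1, 1 and divided differences Δ_i = -9, 9, the continuity of s' gives the tridiagonal system
  1·M_0 + 4·M_1 + 1·M_2 = 6(Δ_1 - Δ_0) = 108
Natural end conditions: M_0 = M_2 = 0.
Solving: M_0 = 0, M_1 = 27, M_2 = 0.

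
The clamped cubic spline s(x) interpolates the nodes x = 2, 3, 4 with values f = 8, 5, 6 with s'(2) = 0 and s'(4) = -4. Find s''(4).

-23

Put M_i = s'' at the i-th knot. Here h = (1, 1) and Δ = (-3, 1), so the interior equations h_(i-1)·M_(i-1) + 2(h_(i-1)+h_i)·M_i + h_i·M_(i+1) = 6(Δ_i − Δ_(i-1)) read
  1·M_0 + 4·M_1 + 1·M_2 = 6(Δ_1 - Δ_0) = 24
Clamped end conditions give two more equations: 2h_0·M_0 + h_0·M_1 = 6(Δ_0 - s'(2)) = -18 and h_1·M_1 + 2h_1·M_2 = 6(s'(4) - Δ_1) = -30.
Solving the tridiagonal system: M_0 = -17, M_1 = 16, M_2 = -23.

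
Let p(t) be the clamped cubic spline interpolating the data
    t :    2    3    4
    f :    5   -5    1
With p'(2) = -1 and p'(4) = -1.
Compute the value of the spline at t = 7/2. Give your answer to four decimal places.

Put m_i = p'' at the i-th knot. Here h = (1, 1) and Δ = (-10, 6), so the interior equations h_(i-1)·m_(i-1) + 2(h_(i-1)+h_i)·m_i + h_i·m_(i+1) = 6(Δ_i − Δ_(i-1)) read
  1·m_0 + 4·m_1 + 1·m_2 = 6(Δ_1 - Δ_0) = 96
Clamped end conditions give two more equations: 2h_0·m_0 + h_0·m_1 = 6(Δ_0 - p'(2)) = -54 and h_1·m_1 + 2h_1·m_2 = 6(p'(4) - Δ_1) = -42.
Forward elimination and back-substitution give m_0 = -51, m_1 = 48, m_2 = -45.
On [3, 4], p(t) = -5 - 5/2·(t - 3) + 24·(t - 3)² - 31/2·(t - 3)³.
With (t - 3) = 1/2: p(7/2) = -35/16.

-2.1875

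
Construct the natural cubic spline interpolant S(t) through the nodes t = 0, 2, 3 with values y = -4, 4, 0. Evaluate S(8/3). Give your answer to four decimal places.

Put m_i = S'' at the i-th knot. Here h = (2, 1) and Δ = (4, -4), so the interior equations h_(i-1)·m_(i-1) + 2(h_(i-1)+h_i)·m_i + h_i·m_(i+1) = 6(Δ_i − Δ_(i-1)) read
  2·m_0 + 6·m_1 + 1·m_2 = 6(Δ_1 - Δ_0) = -48
Natural end conditions: m_0 = m_2 = 0.
Hence m_0 = 0, m_1 = -8, m_2 = 0.
On [2, 3], S(t) = 4 - 4/3·(t - 2) - 4·(t - 2)² + 4/3·(t - 2)³.
With (t - 2) = 2/3: S(8/3) = 140/81.

1.7284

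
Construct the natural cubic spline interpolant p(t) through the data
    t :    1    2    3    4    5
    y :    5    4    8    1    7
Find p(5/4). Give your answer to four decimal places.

4.1975

Put m_i = p'' at the i-th knot. Here h = (1, 1, 1, 1) and Δ = (-1, 4, -7, 6), so the interior equations h_(i-1)·m_(i-1) + 2(h_(i-1)+h_i)·m_i + h_i·m_(i+1) = 6(Δ_i − Δ_(i-1)) read
  1·m_0 + 4·m_1 + 1·m_2 = 6(Δ_1 - Δ_0) = 30
  1·m_1 + 4·m_2 + 1·m_3 = 6(Δ_2 - Δ_1) = -66
  1·m_2 + 4·m_3 + 1·m_4 = 6(Δ_3 - Δ_2) = 78
Natural end conditions: m_0 = m_4 = 0.
Solving: m_0 = 0, m_1 = 99/7, m_2 = -186/7, m_3 = 183/7, m_4 = 0.
On [1, 2], p(t) = 5 - 47/14·(t - 1) + 0·(t - 1)² + 33/14·(t - 1)³.
With (t - 1) = 1/4: p(5/4) = 3761/896.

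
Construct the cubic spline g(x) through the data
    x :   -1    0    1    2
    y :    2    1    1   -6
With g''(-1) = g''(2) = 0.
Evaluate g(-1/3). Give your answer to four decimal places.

Write M_i for g''(x_i). With h_i = 1, 1, 1 and divided differences Δ_i = -1, 0, -7, the continuity of g' gives the tridiagonal system
  1·M_0 + 4·M_1 + 1·M_2 = 6(Δ_1 - Δ_0) = 6
  1·M_1 + 4·M_2 + 1·M_3 = 6(Δ_2 - Δ_1) = -42
Natural end conditions: M_0 = M_3 = 0.
Solving the tridiagonal system: M_0 = 0, M_1 = 22/5, M_2 = -58/5, M_3 = 0.
On [-1, 0], g(x) = 2 - 26/15·(x + 1) + 0·(x + 1)² + 11/15·(x + 1)³.
With (x + 1) = 2/3: g(-1/3) = 86/81.

1.0617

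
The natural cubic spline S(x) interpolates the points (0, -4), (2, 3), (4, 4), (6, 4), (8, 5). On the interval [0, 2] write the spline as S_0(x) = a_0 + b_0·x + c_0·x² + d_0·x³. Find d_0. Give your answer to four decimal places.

-0.1897

With m_i denoting the second derivative at x_i, h_i = 2, 2, 2, 2, and Δ_i = (y_(i+1) − y_i)/h_i = 7/2, 1/2, 0, 1/2:
  2·m_0 + 8·m_1 + 2·m_2 = 6(Δ_1 - Δ_0) = -18
  2·m_1 + 8·m_2 + 2·m_3 = 6(Δ_2 - Δ_1) = -3
  2·m_2 + 8·m_3 + 2·m_4 = 6(Δ_3 - Δ_2) = 3
Natural end conditions: m_0 = m_4 = 0.
Solving the tridiagonal system: m_0 = 0, m_1 = -255/112, m_2 = 3/28, m_3 = 39/112, m_4 = 0.
On [0, 2], with S_0(x) = a_0 + b_0·x + c_0·x² + d_0·x³: c_0 = m_0/2 = 0, d_0 = (m_1 - m_0)/(6h_0) = -85/448, b_0 = Δ_0 - h_0(2m_0 + m_1)/6 = 477/112.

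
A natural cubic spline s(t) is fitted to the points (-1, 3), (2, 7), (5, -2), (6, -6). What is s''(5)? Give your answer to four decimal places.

Let m_i = s''(x_i). Step sizes h_i = 3, 3, 1; slopes of the chords Δ_i = (y_(i+1) - y_i)/h_i = 4/3, -3, -4.
  3·m_0 + 12·m_1 + 3·m_2 = 6(Δ_1 - Δ_0) = -26
  3·m_1 + 8·m_2 + 1·m_3 = 6(Δ_2 - Δ_1) = -6
Natural end conditions: m_0 = m_3 = 0.
Solving the tridiagonal system: m_0 = 0, m_1 = -190/87, m_2 = 2/29, m_3 = 0.

0.0690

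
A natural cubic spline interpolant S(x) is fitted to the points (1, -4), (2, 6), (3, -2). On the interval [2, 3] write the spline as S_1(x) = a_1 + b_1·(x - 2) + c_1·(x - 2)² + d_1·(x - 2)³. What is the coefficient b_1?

With m_i denoting the second derivative at x_i, h_i = 1, 1, and Δ_i = (y_(i+1) − y_i)/h_i = 10, -8:
  1·m_0 + 4·m_1 + 1·m_2 = 6(Δ_1 - Δ_0) = -108
Natural end conditions: m_0 = m_2 = 0.
Forward elimination and back-substitution give m_0 = 0, m_1 = -27, m_2 = 0.
On [2, 3], with S_1(x) = a_1 + b_1·(x - 2) + c_1·(x - 2)² + d_1·(x - 2)³: c_1 = m_1/2 = -27/2, d_1 = (m_2 - m_1)/(6h_1) = 9/2, b_1 = Δ_1 - h_1(2m_1 + m_2)/6 = 1.

1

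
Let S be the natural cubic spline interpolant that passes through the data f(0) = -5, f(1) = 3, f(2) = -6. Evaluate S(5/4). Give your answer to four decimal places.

2.1445

Write M_i for S''(x_i). With h_i = 1, 1 and divided differences Δ_i = 8, -9, the continuity of S' gives the tridiagonal system
  1·M_0 + 4·M_1 + 1·M_2 = 6(Δ_1 - Δ_0) = -102
Natural end conditions: M_0 = M_2 = 0.
Forward elimination and back-substitution give M_0 = 0, M_1 = -51/2, M_2 = 0.
On [1, 2], S(t) = 3 - 1/2·(t - 1) - 51/4·(t - 1)² + 17/4·(t - 1)³.
With (t - 1) = 1/4: S(5/4) = 549/256.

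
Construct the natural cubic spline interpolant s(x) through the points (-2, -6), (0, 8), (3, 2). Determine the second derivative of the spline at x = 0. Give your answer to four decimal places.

-5.4000

With σ_i denoting the second derivative at x_i, h_i = 2, 3, and Δ_i = (y_(i+1) − y_i)/h_i = 7, -2:
  2·σ_0 + 10·σ_1 + 3·σ_2 = 6(Δ_1 - Δ_0) = -54
Natural end conditions: σ_0 = σ_2 = 0.
Solving: σ_0 = 0, σ_1 = -27/5, σ_2 = 0.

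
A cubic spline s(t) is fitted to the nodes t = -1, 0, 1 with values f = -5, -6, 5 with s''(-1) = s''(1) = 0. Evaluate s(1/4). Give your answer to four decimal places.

Let M_i = s''(x_i). Step sizes h_i = 1, 1; slopes of the chords Δ_i = (y_(i+1) - y_i)/h_i = -1, 11.
  1·M_0 + 4·M_1 + 1·M_2 = 6(Δ_1 - Δ_0) = 72
Natural end conditions: M_0 = M_2 = 0.
Hence M_0 = 0, M_1 = 18, M_2 = 0.
On [0, 1], s(t) = -6 + 5·t + 9·t² - 3·t³.
With t = 1/4: s(1/4) = -271/64.

-4.2344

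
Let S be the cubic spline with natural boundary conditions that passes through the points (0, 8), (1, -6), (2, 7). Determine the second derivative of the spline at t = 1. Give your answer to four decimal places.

40.5000

Let m_i = S''(x_i). Step sizes h_i = 1, 1; slopes of the chords Δ_i = (y_(i+1) - y_i)/h_i = -14, 13.
  1·m_0 + 4·m_1 + 1·m_2 = 6(Δ_1 - Δ_0) = 162
Natural end conditions: m_0 = m_2 = 0.
Hence m_0 = 0, m_1 = 81/2, m_2 = 0.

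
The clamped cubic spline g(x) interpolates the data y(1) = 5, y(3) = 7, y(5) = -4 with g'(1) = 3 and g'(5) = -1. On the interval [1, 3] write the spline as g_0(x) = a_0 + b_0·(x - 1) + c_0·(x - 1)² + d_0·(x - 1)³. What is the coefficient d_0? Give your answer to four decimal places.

Write σ_i for g''(x_i). With h_i = 2, 2 and divided differences Δ_i = 1, -11/2, the continuity of g' gives the tridiagonal system
  2·σ_0 + 8·σ_1 + 2·σ_2 = 6(Δ_1 - Δ_0) = -39
Clamped end conditions give two more equations: 2h_0·σ_0 + h_0·σ_1 = 6(Δ_0 - g'(1)) = -12 and h_1·σ_1 + 2h_1·σ_2 = 6(g'(5) - Δ_1) = 27.
Solving the tridiagonal system: σ_0 = 7/8, σ_1 = -31/4, σ_2 = 85/8.
On [1, 3], with g_0(x) = a_0 + b_0·(x - 1) + c_0·(x - 1)² + d_0·(x - 1)³: c_0 = σ_0/2 = 7/16, d_0 = (σ_1 - σ_0)/(6h_0) = -23/32, b_0 = Δ_0 - h_0(2σ_0 + σ_1)/6 = 3.

-0.7188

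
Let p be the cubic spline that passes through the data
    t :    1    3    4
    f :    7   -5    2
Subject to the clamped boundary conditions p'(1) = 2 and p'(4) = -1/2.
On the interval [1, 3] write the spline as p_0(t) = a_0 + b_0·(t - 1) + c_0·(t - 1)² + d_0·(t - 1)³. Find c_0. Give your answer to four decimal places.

Write σ_i for p''(x_i). With h_i = 2, 1 and divided differences Δ_i = -6, 7, the continuity of p' gives the tridiagonal system
  2·σ_0 + 6·σ_1 + 1·σ_2 = 6(Δ_1 - Δ_0) = 78
Clamped end conditions give two more equations: 2h_0·σ_0 + h_0·σ_1 = 6(Δ_0 - p'(1)) = -48 and h_1·σ_1 + 2h_1·σ_2 = 6(p'(4) - Δ_1) = -45.
Forward elimination and back-substitution give σ_0 = -155/6, σ_1 = 83/3, σ_2 = -109/3.
On [1, 3], with p_0(t) = a_0 + b_0·(t - 1) + c_0·(t - 1)² + d_0·(t - 1)³: c_0 = σ_0/2 = -155/12, d_0 = (σ_1 - σ_0)/(6h_0) = 107/24, b_0 = Δ_0 - h_0(2σ_0 + σ_1)/6 = 2.

-12.9167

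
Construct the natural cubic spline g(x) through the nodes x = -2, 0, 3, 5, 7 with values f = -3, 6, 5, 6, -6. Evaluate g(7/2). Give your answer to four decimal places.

5.5218

Let M_i = g''(x_i). Step sizes h_i = 2, 3, 2, 2; slopes of the chords Δ_i = (y_(i+1) - y_i)/h_i = 9/2, -1/3, 1/2, -6.
  2·M_0 + 10·M_1 + 3·M_2 = 6(Δ_1 - Δ_0) = -29
  3·M_1 + 10·M_2 + 2·M_3 = 6(Δ_2 - Δ_1) = 5
  2·M_2 + 8·M_3 + 2·M_4 = 6(Δ_3 - Δ_2) = -39
Natural end conditions: M_0 = M_4 = 0.
Solving: M_0 = 0, M_1 = -1279/344, M_2 = 469/172, M_3 = -3823/688, M_4 = 0.
On [3, 5], g(x) = 5 + 1103/2064·(x - 3) + 469/344·(x - 3)² - 5699/8256·(x - 3)³.
With (x - 3) = 1/2: g(7/2) = 121567/22016.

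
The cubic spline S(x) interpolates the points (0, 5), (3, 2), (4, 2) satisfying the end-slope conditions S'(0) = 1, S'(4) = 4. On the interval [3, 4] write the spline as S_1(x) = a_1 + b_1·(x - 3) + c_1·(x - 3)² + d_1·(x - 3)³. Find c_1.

Write M_i for S''(x_i). With h_i = 3, 1 and divided differences Δ_i = -1, 0, the continuity of S' gives the tridiagonal system
  3·M_0 + 8·M_1 + 1·M_2 = 6(Δ_1 - Δ_0) = 6
Clamped end conditions give two more equations: 2h_0·M_0 + h_0·M_1 = 6(Δ_0 - S'(0)) = -12 and h_1·M_1 + 2h_1·M_2 = 6(S'(4) - Δ_1) = 24.
Hence M_0 = -2, M_1 = 0, M_2 = 12.
On [3, 4], with S_1(x) = a_1 + b_1·(x - 3) + c_1·(x - 3)² + d_1·(x - 3)³: c_1 = M_1/2 = 0, d_1 = (M_2 - M_1)/(6h_1) = 2, b_1 = Δ_1 - h_1(2M_1 + M_2)/6 = -2.

0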